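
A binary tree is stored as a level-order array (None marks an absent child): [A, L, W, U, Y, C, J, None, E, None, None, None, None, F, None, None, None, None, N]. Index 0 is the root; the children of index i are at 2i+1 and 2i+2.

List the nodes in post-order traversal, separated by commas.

Post-order visits the left subtree, then the right subtree, then the node.
At A: go left to L.
  At L: go left to U.
    At U: no left child.
    At U: go right to E.
      At E: no left child.
      At E: go right to N.
        N is a leaf — visit N.
      Visit E.
    Visit U.
  At L: go right to Y.
    Y is a leaf — visit Y.
  Visit L.
At A: go right to W.
  At W: go left to C.
    C is a leaf — visit C.
  At W: go right to J.
    At J: go left to F.
      F is a leaf — visit F.
    At J: no right child.
    Visit J.
  Visit W.
Visit A.

N, E, U, Y, L, C, F, J, W, A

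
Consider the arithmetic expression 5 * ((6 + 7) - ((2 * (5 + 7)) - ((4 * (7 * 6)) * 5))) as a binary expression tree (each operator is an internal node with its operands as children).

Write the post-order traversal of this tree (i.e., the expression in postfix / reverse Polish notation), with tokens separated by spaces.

Post-order on an expression tree gives postfix notation: for each operator, emit left operand, right operand, then the operator.

5 6 7 + 2 5 7 + * 4 7 6 * * 5 * - - *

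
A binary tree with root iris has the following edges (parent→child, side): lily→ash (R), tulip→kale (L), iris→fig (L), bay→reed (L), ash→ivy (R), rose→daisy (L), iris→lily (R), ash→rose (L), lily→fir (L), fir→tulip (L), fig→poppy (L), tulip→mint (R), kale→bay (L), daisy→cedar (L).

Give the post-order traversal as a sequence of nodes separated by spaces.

Post-order visits the left subtree, then the right subtree, then the node.
At iris: go left to fig.
  At fig: go left to poppy.
    poppy is a leaf — visit poppy.
  At fig: no right child.
  Visit fig.
At iris: go right to lily.
  At lily: go left to fir.
    At fir: go left to tulip.
      At tulip: go left to kale.
        At kale: go left to bay.
          At bay: go left to reed.
            reed is a leaf — visit reed.
          At bay: no right child.
          Visit bay.
        At kale: no right child.
        Visit kale.
      At tulip: go right to mint.
        mint is a leaf — visit mint.
      Visit tulip.
    At fir: no right child.
    Visit fir.
  At lily: go right to ash.
    At ash: go left to rose.
      At rose: go left to daisy.
        At daisy: go left to cedar.
          cedar is a leaf — visit cedar.
        At daisy: no right child.
        Visit daisy.
      At rose: no right child.
      Visit rose.
    At ash: go right to ivy.
      ivy is a leaf — visit ivy.
    Visit ash.
  Visit lily.
Visit iris.

poppy fig reed bay kale mint tulip fir cedar daisy rose ivy ash lily iris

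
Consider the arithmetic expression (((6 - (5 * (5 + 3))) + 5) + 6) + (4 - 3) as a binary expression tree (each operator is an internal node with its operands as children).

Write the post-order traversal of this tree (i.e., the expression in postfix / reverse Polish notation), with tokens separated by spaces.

Post-order on an expression tree gives postfix notation: for each operator, emit left operand, right operand, then the operator.

6 5 5 3 + * - 5 + 6 + 4 3 - +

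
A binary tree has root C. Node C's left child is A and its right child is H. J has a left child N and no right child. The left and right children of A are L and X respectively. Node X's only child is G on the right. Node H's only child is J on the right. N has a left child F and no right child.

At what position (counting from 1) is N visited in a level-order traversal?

8

Level-order visits nodes level by level from the root, left to right within each level.
Level 0: C
Level 1: A, H
Level 2: L, X, J
Level 3: G, N
Level 4: F
Full level-order sequence: C, A, H, L, X, J, G, N, F.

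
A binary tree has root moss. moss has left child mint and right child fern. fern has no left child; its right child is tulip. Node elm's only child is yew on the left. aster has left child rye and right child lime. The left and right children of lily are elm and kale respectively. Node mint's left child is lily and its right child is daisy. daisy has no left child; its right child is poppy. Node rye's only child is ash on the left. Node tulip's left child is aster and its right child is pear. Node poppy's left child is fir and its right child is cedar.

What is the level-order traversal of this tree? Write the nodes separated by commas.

Level-order visits nodes level by level from the root, left to right within each level.
Level 0: moss
Level 1: mint, fern
Level 2: lily, daisy, tulip
Level 3: elm, kale, poppy, aster, pear
Level 4: yew, fir, cedar, rye, lime
Level 5: ash

moss, mint, fern, lily, daisy, tulip, elm, kale, poppy, aster, pear, yew, fir, cedar, rye, lime, ash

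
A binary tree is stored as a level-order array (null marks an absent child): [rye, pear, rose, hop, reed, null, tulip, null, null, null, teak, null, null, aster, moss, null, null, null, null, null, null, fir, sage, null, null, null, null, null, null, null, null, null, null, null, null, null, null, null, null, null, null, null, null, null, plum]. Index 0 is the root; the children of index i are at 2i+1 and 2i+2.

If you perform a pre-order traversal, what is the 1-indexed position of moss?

Pre-order visits the node, then its left subtree, then its right subtree.
Visit rye.
At rye: go left to pear.
  Visit pear.
  At pear: go left to hop.
    hop is a leaf — visit hop.
  At pear: go right to reed.
    Visit reed.
    At reed: no left child.
    At reed: go right to teak.
      Visit teak.
      At teak: go left to fir.
        Visit fir.
        At fir: no left child.
        At fir: go right to plum.
          plum is a leaf — visit plum.
      At teak: go right to sage.
        sage is a leaf — visit sage.
At rye: go right to rose.
  Visit rose.
  At rose: no left child.
  At rose: go right to tulip.
    Visit tulip.
    At tulip: go left to aster.
      aster is a leaf — visit aster.
    At tulip: go right to moss.
      moss is a leaf — visit moss.
Full pre-order sequence: rye, pear, hop, reed, teak, fir, plum, sage, rose, tulip, aster, moss.

12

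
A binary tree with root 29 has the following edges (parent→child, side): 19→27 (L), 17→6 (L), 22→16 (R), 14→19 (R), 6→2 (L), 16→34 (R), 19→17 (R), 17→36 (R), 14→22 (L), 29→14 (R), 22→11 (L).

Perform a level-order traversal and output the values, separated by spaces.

Level-order visits nodes level by level from the root, left to right within each level.
Level 0: 29
Level 1: 14
Level 2: 22, 19
Level 3: 11, 16, 27, 17
Level 4: 34, 6, 36
Level 5: 2

29 14 22 19 11 16 27 17 34 6 36 2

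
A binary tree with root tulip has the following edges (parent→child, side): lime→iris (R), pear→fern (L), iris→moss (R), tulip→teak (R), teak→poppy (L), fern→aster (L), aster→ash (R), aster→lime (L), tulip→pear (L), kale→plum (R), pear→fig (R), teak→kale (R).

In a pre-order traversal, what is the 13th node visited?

plum

Pre-order visits the node, then its left subtree, then its right subtree.
Visit tulip.
At tulip: go left to pear.
  Visit pear.
  At pear: go left to fern.
    Visit fern.
    At fern: go left to aster.
      Visit aster.
      At aster: go left to lime.
        Visit lime.
        At lime: no left child.
        At lime: go right to iris.
          Visit iris.
          At iris: no left child.
          At iris: go right to moss.
            moss is a leaf — visit moss.
      At aster: go right to ash.
        ash is a leaf — visit ash.
    At fern: no right child.
  At pear: go right to fig.
    fig is a leaf — visit fig.
At tulip: go right to teak.
  Visit teak.
  At teak: go left to poppy.
    poppy is a leaf — visit poppy.
  At teak: go right to kale.
    Visit kale.
    At kale: no left child.
    At kale: go right to plum.
      plum is a leaf — visit plum.
Full pre-order sequence: tulip, pear, fern, aster, lime, iris, moss, ash, fig, teak, poppy, kale, plum.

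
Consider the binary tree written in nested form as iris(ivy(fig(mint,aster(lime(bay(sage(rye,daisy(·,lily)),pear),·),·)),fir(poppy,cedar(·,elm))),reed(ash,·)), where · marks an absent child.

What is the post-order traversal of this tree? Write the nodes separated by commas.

mint, rye, lily, daisy, sage, pear, bay, lime, aster, fig, poppy, elm, cedar, fir, ivy, ash, reed, iris

Post-order visits the left subtree, then the right subtree, then the node.
At iris: go left to ivy.
  At ivy: go left to fig.
    At fig: go left to mint.
      mint is a leaf — visit mint.
    At fig: go right to aster.
      At aster: go left to lime.
        At lime: go left to bay.
          At bay: go left to sage.
            At sage: go left to rye.
              rye is a leaf — visit rye.
            At sage: go right to daisy.
              At daisy: no left child.
              At daisy: go right to lily.
                lily is a leaf — visit lily.
              Visit daisy.
            Visit sage.
          At bay: go right to pear.
            pear is a leaf — visit pear.
          Visit bay.
        At lime: no right child.
        Visit lime.
      At aster: no right child.
      Visit aster.
    Visit fig.
  At ivy: go right to fir.
    At fir: go left to poppy.
      poppy is a leaf — visit poppy.
    At fir: go right to cedar.
      At cedar: no left child.
      At cedar: go right to elm.
        elm is a leaf — visit elm.
      Visit cedar.
    Visit fir.
  Visit ivy.
At iris: go right to reed.
  At reed: go left to ash.
    ash is a leaf — visit ash.
  At reed: no right child.
  Visit reed.
Visit iris.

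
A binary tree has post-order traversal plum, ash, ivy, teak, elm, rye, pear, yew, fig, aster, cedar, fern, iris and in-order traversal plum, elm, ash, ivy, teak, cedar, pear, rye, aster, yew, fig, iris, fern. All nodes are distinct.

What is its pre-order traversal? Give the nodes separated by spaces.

iris cedar elm plum teak ivy ash aster pear rye fig yew fern

The last element of post-order is the root; it splits in-order into left and right subtrees.
Root iris: left subtree has 11 nodes {plum, elm, ash, ivy, teak, cedar, pear, rye, aster, yew, fig}, right has 1 {fern}.
  Root cedar: left subtree has 5 nodes {plum, elm, ash, ivy, teak}, right has 5 {pear, rye, aster, yew, fig}.
    Root elm: left subtree has 1 node {plum}, right has 3 {ash, ivy, teak}.
      Root teak: left subtree has 2 nodes {ash, ivy}, right has 0 { }.
        Root ivy: left subtree has 1 node {ash}, right has 0 { }.
    Root aster: left subtree has 2 nodes {pear, rye}, right has 2 {yew, fig}.
      Root pear: left subtree has 0 nodes { }, right has 1 {rye}.
      Root fig: left subtree has 1 node {yew}, right has 0 { }.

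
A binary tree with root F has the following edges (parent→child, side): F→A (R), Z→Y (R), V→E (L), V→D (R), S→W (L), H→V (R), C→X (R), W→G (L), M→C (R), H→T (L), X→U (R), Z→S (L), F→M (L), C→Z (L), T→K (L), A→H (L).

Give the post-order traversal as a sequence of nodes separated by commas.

Post-order visits the left subtree, then the right subtree, then the node.
At F: go left to M.
  At M: no left child.
  At M: go right to C.
    At C: go left to Z.
      At Z: go left to S.
        At S: go left to W.
          At W: go left to G.
            G is a leaf — visit G.
          At W: no right child.
          Visit W.
        At S: no right child.
        Visit S.
      At Z: go right to Y.
        Y is a leaf — visit Y.
      Visit Z.
    At C: go right to X.
      At X: no left child.
      At X: go right to U.
        U is a leaf — visit U.
      Visit X.
    Visit C.
  Visit M.
At F: go right to A.
  At A: go left to H.
    At H: go left to T.
      At T: go left to K.
        K is a leaf — visit K.
      At T: no right child.
      Visit T.
    At H: go right to V.
      At V: go left to E.
        E is a leaf — visit E.
      At V: go right to D.
        D is a leaf — visit D.
      Visit V.
    Visit H.
  At A: no right child.
  Visit A.
Visit F.

G, W, S, Y, Z, U, X, C, M, K, T, E, D, V, H, A, F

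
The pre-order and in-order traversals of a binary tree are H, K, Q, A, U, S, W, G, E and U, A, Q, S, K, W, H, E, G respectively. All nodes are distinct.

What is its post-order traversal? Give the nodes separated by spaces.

U A S Q W K E G H

The first element of pre-order is the root; it splits in-order into left and right subtrees.
Root H: left subtree has 6 nodes {U, A, Q, S, K, W}, right has 2 {E, G}.
  Root K: left subtree has 4 nodes {U, A, Q, S}, right has 1 {W}.
    Root Q: left subtree has 2 nodes {U, A}, right has 1 {S}.
      Root A: left subtree has 1 node {U}, right has 0 { }.
  Root G: left subtree has 1 node {E}, right has 0 { }.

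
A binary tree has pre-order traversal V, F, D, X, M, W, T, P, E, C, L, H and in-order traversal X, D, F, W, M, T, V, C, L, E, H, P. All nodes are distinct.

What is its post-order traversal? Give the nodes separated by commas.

The first element of pre-order is the root; it splits in-order into left and right subtrees.
Root V: left subtree has 6 nodes {X, D, F, W, M, T}, right has 5 {C, L, E, H, P}.
  Root F: left subtree has 2 nodes {X, D}, right has 3 {W, M, T}.
    Root D: left subtree has 1 node {X}, right has 0 { }.
    Root M: left subtree has 1 node {W}, right has 1 {T}.
  Root P: left subtree has 4 nodes {C, L, E, H}, right has 0 { }.
    Root E: left subtree has 2 nodes {C, L}, right has 1 {H}.
      Root C: left subtree has 0 nodes { }, right has 1 {L}.

X, D, W, T, M, F, L, C, H, E, P, V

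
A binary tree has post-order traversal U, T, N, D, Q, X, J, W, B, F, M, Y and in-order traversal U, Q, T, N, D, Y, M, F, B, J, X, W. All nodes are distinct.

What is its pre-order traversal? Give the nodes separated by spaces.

Y Q U D N T M F B W J X

The last element of post-order is the root; it splits in-order into left and right subtrees.
Root Y: left subtree has 5 nodes {U, Q, T, N, D}, right has 6 {M, F, B, J, X, W}.
  Root Q: left subtree has 1 node {U}, right has 3 {T, N, D}.
    Root D: left subtree has 2 nodes {T, N}, right has 0 { }.
      Root N: left subtree has 1 node {T}, right has 0 { }.
  Root M: left subtree has 0 nodes { }, right has 5 {F, B, J, X, W}.
    Root F: left subtree has 0 nodes { }, right has 4 {B, J, X, W}.
      Root B: left subtree has 0 nodes { }, right has 3 {J, X, W}.
        Root W: left subtree has 2 nodes {J, X}, right has 0 { }.
          Root J: left subtree has 0 nodes { }, right has 1 {X}.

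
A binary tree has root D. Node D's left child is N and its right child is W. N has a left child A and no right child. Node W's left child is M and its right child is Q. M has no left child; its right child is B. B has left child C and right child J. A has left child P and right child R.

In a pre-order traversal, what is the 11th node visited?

Pre-order visits the node, then its left subtree, then its right subtree.
Visit D.
At D: go left to N.
  Visit N.
  At N: go left to A.
    Visit A.
    At A: go left to P.
      P is a leaf — visit P.
    At A: go right to R.
      R is a leaf — visit R.
  At N: no right child.
At D: go right to W.
  Visit W.
  At W: go left to M.
    Visit M.
    At M: no left child.
    At M: go right to B.
      Visit B.
      At B: go left to C.
        C is a leaf — visit C.
      At B: go right to J.
        J is a leaf — visit J.
  At W: go right to Q.
    Q is a leaf — visit Q.
Full pre-order sequence: D, N, A, P, R, W, M, B, C, J, Q.

Q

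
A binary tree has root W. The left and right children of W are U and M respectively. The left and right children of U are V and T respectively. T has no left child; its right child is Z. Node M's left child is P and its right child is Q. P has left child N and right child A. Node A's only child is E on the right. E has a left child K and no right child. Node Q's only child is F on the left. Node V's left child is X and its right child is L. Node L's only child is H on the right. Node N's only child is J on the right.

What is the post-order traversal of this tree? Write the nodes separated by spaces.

X H L V Z T U J N K E A P F Q M W

Post-order visits the left subtree, then the right subtree, then the node.
At W: go left to U.
  At U: go left to V.
    At V: go left to X.
      X is a leaf — visit X.
    At V: go right to L.
      At L: no left child.
      At L: go right to H.
        H is a leaf — visit H.
      Visit L.
    Visit V.
  At U: go right to T.
    At T: no left child.
    At T: go right to Z.
      Z is a leaf — visit Z.
    Visit T.
  Visit U.
At W: go right to M.
  At M: go left to P.
    At P: go left to N.
      At N: no left child.
      At N: go right to J.
        J is a leaf — visit J.
      Visit N.
    At P: go right to A.
      At A: no left child.
      At A: go right to E.
        At E: go left to K.
          K is a leaf — visit K.
        At E: no right child.
        Visit E.
      Visit A.
    Visit P.
  At M: go right to Q.
    At Q: go left to F.
      F is a leaf — visit F.
    At Q: no right child.
    Visit Q.
  Visit M.
Visit W.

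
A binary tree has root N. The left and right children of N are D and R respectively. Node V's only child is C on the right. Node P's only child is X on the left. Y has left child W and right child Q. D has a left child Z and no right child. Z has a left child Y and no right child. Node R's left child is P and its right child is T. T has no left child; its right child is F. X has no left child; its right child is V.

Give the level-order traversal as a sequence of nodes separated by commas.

N, D, R, Z, P, T, Y, X, F, W, Q, V, C

Level-order visits nodes level by level from the root, left to right within each level.
Level 0: N
Level 1: D, R
Level 2: Z, P, T
Level 3: Y, X, F
Level 4: W, Q, V
Level 5: C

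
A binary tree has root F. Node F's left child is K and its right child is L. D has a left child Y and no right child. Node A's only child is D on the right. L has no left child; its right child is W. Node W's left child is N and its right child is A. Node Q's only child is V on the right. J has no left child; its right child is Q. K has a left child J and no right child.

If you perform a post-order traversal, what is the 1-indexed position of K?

Post-order visits the left subtree, then the right subtree, then the node.
At F: go left to K.
  At K: go left to J.
    At J: no left child.
    At J: go right to Q.
      At Q: no left child.
      At Q: go right to V.
        V is a leaf — visit V.
      Visit Q.
    Visit J.
  At K: no right child.
  Visit K.
At F: go right to L.
  At L: no left child.
  At L: go right to W.
    At W: go left to N.
      N is a leaf — visit N.
    At W: go right to A.
      At A: no left child.
      At A: go right to D.
        At D: go left to Y.
          Y is a leaf — visit Y.
        At D: no right child.
        Visit D.
      Visit A.
    Visit W.
  Visit L.
Visit F.
Full post-order sequence: V, Q, J, K, N, Y, D, A, W, L, F.

4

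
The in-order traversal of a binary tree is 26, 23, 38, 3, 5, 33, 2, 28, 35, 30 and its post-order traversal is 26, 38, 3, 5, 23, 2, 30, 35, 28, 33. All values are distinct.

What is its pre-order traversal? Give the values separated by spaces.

The last element of post-order is the root; it splits in-order into left and right subtrees.
Root 33: left subtree has 5 nodes {26, 23, 38, 3, 5}, right has 4 {2, 28, 35, 30}.
  Root 23: left subtree has 1 node {26}, right has 3 {38, 3, 5}.
    Root 5: left subtree has 2 nodes {38, 3}, right has 0 { }.
      Root 3: left subtree has 1 node {38}, right has 0 { }.
  Root 28: left subtree has 1 node {2}, right has 2 {35, 30}.
    Root 35: left subtree has 0 nodes { }, right has 1 {30}.

33 23 26 5 3 38 28 2 35 30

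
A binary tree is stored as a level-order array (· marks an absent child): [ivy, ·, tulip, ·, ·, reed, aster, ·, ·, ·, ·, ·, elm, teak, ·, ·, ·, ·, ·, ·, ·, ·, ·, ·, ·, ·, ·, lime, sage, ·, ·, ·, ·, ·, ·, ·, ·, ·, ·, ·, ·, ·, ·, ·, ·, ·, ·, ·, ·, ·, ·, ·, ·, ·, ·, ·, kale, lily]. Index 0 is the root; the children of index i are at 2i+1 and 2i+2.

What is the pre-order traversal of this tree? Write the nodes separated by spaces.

ivy tulip reed elm aster teak lime kale sage lily

Pre-order visits the node, then its left subtree, then its right subtree.
Visit ivy.
At ivy: no left child.
At ivy: go right to tulip.
  Visit tulip.
  At tulip: go left to reed.
    Visit reed.
    At reed: no left child.
    At reed: go right to elm.
      elm is a leaf — visit elm.
  At tulip: go right to aster.
    Visit aster.
    At aster: go left to teak.
      Visit teak.
      At teak: go left to lime.
        Visit lime.
        At lime: no left child.
        At lime: go right to kale.
          kale is a leaf — visit kale.
      At teak: go right to sage.
        Visit sage.
        At sage: go left to lily.
          lily is a leaf — visit lily.
        At sage: no right child.
    At aster: no right child.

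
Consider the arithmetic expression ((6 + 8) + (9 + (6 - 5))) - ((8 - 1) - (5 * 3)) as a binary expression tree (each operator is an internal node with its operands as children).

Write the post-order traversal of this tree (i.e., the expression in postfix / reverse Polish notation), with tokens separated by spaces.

Post-order on an expression tree gives postfix notation: for each operator, emit left operand, right operand, then the operator.

6 8 + 9 6 5 - + + 8 1 - 5 3 * - -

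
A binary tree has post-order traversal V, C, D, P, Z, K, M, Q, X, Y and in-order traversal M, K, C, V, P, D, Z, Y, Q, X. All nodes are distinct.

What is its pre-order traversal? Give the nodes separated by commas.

The last element of post-order is the root; it splits in-order into left and right subtrees.
Root Y: left subtree has 7 nodes {M, K, C, V, P, D, Z}, right has 2 {Q, X}.
  Root M: left subtree has 0 nodes { }, right has 6 {K, C, V, P, D, Z}.
    Root K: left subtree has 0 nodes { }, right has 5 {C, V, P, D, Z}.
      Root Z: left subtree has 4 nodes {C, V, P, D}, right has 0 { }.
        Root P: left subtree has 2 nodes {C, V}, right has 1 {D}.
          Root C: left subtree has 0 nodes { }, right has 1 {V}.
  Root X: left subtree has 1 node {Q}, right has 0 { }.

Y, M, K, Z, P, C, V, D, X, Q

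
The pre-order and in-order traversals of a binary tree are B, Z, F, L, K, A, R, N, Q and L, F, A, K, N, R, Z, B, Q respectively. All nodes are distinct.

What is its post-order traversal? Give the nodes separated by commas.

The first element of pre-order is the root; it splits in-order into left and right subtrees.
Root B: left subtree has 7 nodes {L, F, A, K, N, R, Z}, right has 1 {Q}.
  Root Z: left subtree has 6 nodes {L, F, A, K, N, R}, right has 0 { }.
    Root F: left subtree has 1 node {L}, right has 4 {A, K, N, R}.
      Root K: left subtree has 1 node {A}, right has 2 {N, R}.
        Root R: left subtree has 1 node {N}, right has 0 { }.

L, A, N, R, K, F, Z, Q, B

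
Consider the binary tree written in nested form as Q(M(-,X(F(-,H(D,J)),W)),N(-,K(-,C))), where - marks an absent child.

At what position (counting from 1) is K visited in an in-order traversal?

In-order visits the left subtree, then the node, then the right subtree.
At Q: go left to M.
  At M: no left child.
  Visit M.
  At M: go right to X.
    At X: go left to F.
      At F: no left child.
      Visit F.
      At F: go right to H.
        At H: go left to D.
          D is a leaf — visit D.
        Visit H.
        At H: go right to J.
          J is a leaf — visit J.
    Visit X.
    At X: go right to W.
      W is a leaf — visit W.
Visit Q.
At Q: go right to N.
  At N: no left child.
  Visit N.
  At N: go right to K.
    At K: no left child.
    Visit K.
    At K: go right to C.
      C is a leaf — visit C.
Full in-order sequence: M, F, D, H, J, X, W, Q, N, K, C.

10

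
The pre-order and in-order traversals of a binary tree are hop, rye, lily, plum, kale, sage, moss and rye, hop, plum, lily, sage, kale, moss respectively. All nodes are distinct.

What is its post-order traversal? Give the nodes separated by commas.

rye, plum, sage, moss, kale, lily, hop

The first element of pre-order is the root; it splits in-order into left and right subtrees.
Root hop: left subtree has 1 node {rye}, right has 5 {plum, lily, sage, kale, moss}.
  Root lily: left subtree has 1 node {plum}, right has 3 {sage, kale, moss}.
    Root kale: left subtree has 1 node {sage}, right has 1 {moss}.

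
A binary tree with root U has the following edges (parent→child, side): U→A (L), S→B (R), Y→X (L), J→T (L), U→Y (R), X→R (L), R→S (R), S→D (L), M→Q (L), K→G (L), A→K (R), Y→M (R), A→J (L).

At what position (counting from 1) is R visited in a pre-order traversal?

Pre-order visits the node, then its left subtree, then its right subtree.
Visit U.
At U: go left to A.
  Visit A.
  At A: go left to J.
    Visit J.
    At J: go left to T.
      T is a leaf — visit T.
    At J: no right child.
  At A: go right to K.
    Visit K.
    At K: go left to G.
      G is a leaf — visit G.
    At K: no right child.
At U: go right to Y.
  Visit Y.
  At Y: go left to X.
    Visit X.
    At X: go left to R.
      Visit R.
      At R: no left child.
      At R: go right to S.
        Visit S.
        At S: go left to D.
          D is a leaf — visit D.
        At S: go right to B.
          B is a leaf — visit B.
    At X: no right child.
  At Y: go right to M.
    Visit M.
    At M: go left to Q.
      Q is a leaf — visit Q.
    At M: no right child.
Full pre-order sequence: U, A, J, T, K, G, Y, X, R, S, D, B, M, Q.

9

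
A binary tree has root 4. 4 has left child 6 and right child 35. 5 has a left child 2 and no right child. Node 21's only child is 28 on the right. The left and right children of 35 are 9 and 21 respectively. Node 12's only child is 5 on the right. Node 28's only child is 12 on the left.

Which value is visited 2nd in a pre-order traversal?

Pre-order visits the node, then its left subtree, then its right subtree.
Visit 4.
At 4: go left to 6.
  6 is a leaf — visit 6.
At 4: go right to 35.
  Visit 35.
  At 35: go left to 9.
    9 is a leaf — visit 9.
  At 35: go right to 21.
    Visit 21.
    At 21: no left child.
    At 21: go right to 28.
      Visit 28.
      At 28: go left to 12.
        Visit 12.
        At 12: no left child.
        At 12: go right to 5.
          Visit 5.
          At 5: go left to 2.
            2 is a leaf — visit 2.
          At 5: no right child.
      At 28: no right child.
Full pre-order sequence: 4, 6, 35, 9, 21, 28, 12, 5, 2.

6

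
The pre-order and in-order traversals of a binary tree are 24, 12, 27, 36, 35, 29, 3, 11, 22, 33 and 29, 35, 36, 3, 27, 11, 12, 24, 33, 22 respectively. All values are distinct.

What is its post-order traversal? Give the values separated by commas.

29, 35, 3, 36, 11, 27, 12, 33, 22, 24

The first element of pre-order is the root; it splits in-order into left and right subtrees.
Root 24: left subtree has 7 nodes {29, 35, 36, 3, 27, 11, 12}, right has 2 {33, 22}.
  Root 12: left subtree has 6 nodes {29, 35, 36, 3, 27, 11}, right has 0 { }.
    Root 27: left subtree has 4 nodes {29, 35, 36, 3}, right has 1 {11}.
      Root 36: left subtree has 2 nodes {29, 35}, right has 1 {3}.
        Root 35: left subtree has 1 node {29}, right has 0 { }.
  Root 22: left subtree has 1 node {33}, right has 0 { }.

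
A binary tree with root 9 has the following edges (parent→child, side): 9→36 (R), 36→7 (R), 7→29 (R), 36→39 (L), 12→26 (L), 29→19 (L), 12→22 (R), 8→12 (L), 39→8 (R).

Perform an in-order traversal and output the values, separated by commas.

In-order visits the left subtree, then the node, then the right subtree.
At 9: no left child.
Visit 9.
At 9: go right to 36.
  At 36: go left to 39.
    At 39: no left child.
    Visit 39.
    At 39: go right to 8.
      At 8: go left to 12.
        At 12: go left to 26.
          26 is a leaf — visit 26.
        Visit 12.
        At 12: go right to 22.
          22 is a leaf — visit 22.
      Visit 8.
      At 8: no right child.
  Visit 36.
  At 36: go right to 7.
    At 7: no left child.
    Visit 7.
    At 7: go right to 29.
      At 29: go left to 19.
        19 is a leaf — visit 19.
      Visit 29.
      At 29: no right child.

9, 39, 26, 12, 22, 8, 36, 7, 19, 29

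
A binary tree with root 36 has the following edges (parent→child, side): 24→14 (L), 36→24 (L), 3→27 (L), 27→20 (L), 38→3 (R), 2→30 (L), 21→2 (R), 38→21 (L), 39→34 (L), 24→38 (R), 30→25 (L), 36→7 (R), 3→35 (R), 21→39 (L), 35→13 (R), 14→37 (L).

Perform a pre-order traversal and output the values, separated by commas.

Pre-order visits the node, then its left subtree, then its right subtree.
Visit 36.
At 36: go left to 24.
  Visit 24.
  At 24: go left to 14.
    Visit 14.
    At 14: go left to 37.
      37 is a leaf — visit 37.
    At 14: no right child.
  At 24: go right to 38.
    Visit 38.
    At 38: go left to 21.
      Visit 21.
      At 21: go left to 39.
        Visit 39.
        At 39: go left to 34.
          34 is a leaf — visit 34.
        At 39: no right child.
      At 21: go right to 2.
        Visit 2.
        At 2: go left to 30.
          Visit 30.
          At 30: go left to 25.
            25 is a leaf — visit 25.
          At 30: no right child.
        At 2: no right child.
    At 38: go right to 3.
      Visit 3.
      At 3: go left to 27.
        Visit 27.
        At 27: go left to 20.
          20 is a leaf — visit 20.
        At 27: no right child.
      At 3: go right to 35.
        Visit 35.
        At 35: no left child.
        At 35: go right to 13.
          13 is a leaf — visit 13.
At 36: go right to 7.
  7 is a leaf — visit 7.

36, 24, 14, 37, 38, 21, 39, 34, 2, 30, 25, 3, 27, 20, 35, 13, 7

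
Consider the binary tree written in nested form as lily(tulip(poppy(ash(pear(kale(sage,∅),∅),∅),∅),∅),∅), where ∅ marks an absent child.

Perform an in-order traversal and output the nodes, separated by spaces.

sage kale pear ash poppy tulip lily

In-order visits the left subtree, then the node, then the right subtree.
At lily: go left to tulip.
  At tulip: go left to poppy.
    At poppy: go left to ash.
      At ash: go left to pear.
        At pear: go left to kale.
          At kale: go left to sage.
            sage is a leaf — visit sage.
          Visit kale.
          At kale: no right child.
        Visit pear.
        At pear: no right child.
      Visit ash.
      At ash: no right child.
    Visit poppy.
    At poppy: no right child.
  Visit tulip.
  At tulip: no right child.
Visit lily.
At lily: no right child.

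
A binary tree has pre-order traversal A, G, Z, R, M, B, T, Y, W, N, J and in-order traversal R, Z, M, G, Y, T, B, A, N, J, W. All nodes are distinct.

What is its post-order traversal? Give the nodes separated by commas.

The first element of pre-order is the root; it splits in-order into left and right subtrees.
Root A: left subtree has 7 nodes {R, Z, M, G, Y, T, B}, right has 3 {N, J, W}.
  Root G: left subtree has 3 nodes {R, Z, M}, right has 3 {Y, T, B}.
    Root Z: left subtree has 1 node {R}, right has 1 {M}.
    Root B: left subtree has 2 nodes {Y, T}, right has 0 { }.
      Root T: left subtree has 1 node {Y}, right has 0 { }.
  Root W: left subtree has 2 nodes {N, J}, right has 0 { }.
    Root N: left subtree has 0 nodes { }, right has 1 {J}.

R, M, Z, Y, T, B, G, J, N, W, A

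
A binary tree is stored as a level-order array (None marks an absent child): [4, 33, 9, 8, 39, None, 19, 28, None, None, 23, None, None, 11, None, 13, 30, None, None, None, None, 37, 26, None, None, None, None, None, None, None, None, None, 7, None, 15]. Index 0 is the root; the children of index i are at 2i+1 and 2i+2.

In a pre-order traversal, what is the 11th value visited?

Pre-order visits the node, then its left subtree, then its right subtree.
Visit 4.
At 4: go left to 33.
  Visit 33.
  At 33: go left to 8.
    Visit 8.
    At 8: go left to 28.
      Visit 28.
      At 28: go left to 13.
        Visit 13.
        At 13: no left child.
        At 13: go right to 7.
          7 is a leaf — visit 7.
      At 28: go right to 30.
        Visit 30.
        At 30: no left child.
        At 30: go right to 15.
          15 is a leaf — visit 15.
    At 8: no right child.
  At 33: go right to 39.
    Visit 39.
    At 39: no left child.
    At 39: go right to 23.
      Visit 23.
      At 23: go left to 37.
        37 is a leaf — visit 37.
      At 23: go right to 26.
        26 is a leaf — visit 26.
At 4: go right to 9.
  Visit 9.
  At 9: no left child.
  At 9: go right to 19.
    Visit 19.
    At 19: go left to 11.
      11 is a leaf — visit 11.
    At 19: no right child.
Full pre-order sequence: 4, 33, 8, 28, 13, 7, 30, 15, 39, 23, 37, 26, 9, 19, 11.

37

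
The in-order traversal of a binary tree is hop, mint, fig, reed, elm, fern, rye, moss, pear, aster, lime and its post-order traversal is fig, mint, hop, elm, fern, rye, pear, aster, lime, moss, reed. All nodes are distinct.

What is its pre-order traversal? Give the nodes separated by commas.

reed, hop, mint, fig, moss, rye, fern, elm, lime, aster, pear

The last element of post-order is the root; it splits in-order into left and right subtrees.
Root reed: left subtree has 3 nodes {hop, mint, fig}, right has 7 {elm, fern, rye, moss, pear, aster, lime}.
  Root hop: left subtree has 0 nodes { }, right has 2 {mint, fig}.
    Root mint: left subtree has 0 nodes { }, right has 1 {fig}.
  Root moss: left subtree has 3 nodes {elm, fern, rye}, right has 3 {pear, aster, lime}.
    Root rye: left subtree has 2 nodes {elm, fern}, right has 0 { }.
      Root fern: left subtree has 1 node {elm}, right has 0 { }.
    Root lime: left subtree has 2 nodes {pear, aster}, right has 0 { }.
      Root aster: left subtree has 1 node {pear}, right has 0 { }.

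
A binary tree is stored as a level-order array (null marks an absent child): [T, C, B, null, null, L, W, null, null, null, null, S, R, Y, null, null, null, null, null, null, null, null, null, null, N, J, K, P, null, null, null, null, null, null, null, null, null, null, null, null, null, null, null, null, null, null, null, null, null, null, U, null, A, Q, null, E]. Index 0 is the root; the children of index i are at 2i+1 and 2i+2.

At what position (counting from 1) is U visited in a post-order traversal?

Post-order visits the left subtree, then the right subtree, then the node.
At T: go left to C.
  C is a leaf — visit C.
At T: go right to B.
  At B: go left to L.
    At L: go left to S.
      At S: no left child.
      At S: go right to N.
        At N: no left child.
        At N: go right to U.
          U is a leaf — visit U.
        Visit N.
      Visit S.
    At L: go right to R.
      At R: go left to J.
        At J: no left child.
        At J: go right to A.
          A is a leaf — visit A.
        Visit J.
      At R: go right to K.
        At K: go left to Q.
          Q is a leaf — visit Q.
        At K: no right child.
        Visit K.
      Visit R.
    Visit L.
  At B: go right to W.
    At W: go left to Y.
      At Y: go left to P.
        At P: go left to E.
          E is a leaf — visit E.
        At P: no right child.
        Visit P.
      At Y: no right child.
      Visit Y.
    At W: no right child.
    Visit W.
  Visit B.
Visit T.
Full post-order sequence: C, U, N, S, A, J, Q, K, R, L, E, P, Y, W, B, T.

2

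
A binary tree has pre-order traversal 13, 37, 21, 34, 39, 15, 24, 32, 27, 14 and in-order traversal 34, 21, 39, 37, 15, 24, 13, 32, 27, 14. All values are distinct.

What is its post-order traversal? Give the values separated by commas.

34, 39, 21, 24, 15, 37, 14, 27, 32, 13

The first element of pre-order is the root; it splits in-order into left and right subtrees.
Root 13: left subtree has 6 nodes {34, 21, 39, 37, 15, 24}, right has 3 {32, 27, 14}.
  Root 37: left subtree has 3 nodes {34, 21, 39}, right has 2 {15, 24}.
    Root 21: left subtree has 1 node {34}, right has 1 {39}.
    Root 15: left subtree has 0 nodes { }, right has 1 {24}.
  Root 32: left subtree has 0 nodes { }, right has 2 {27, 14}.
    Root 27: left subtree has 0 nodes { }, right has 1 {14}.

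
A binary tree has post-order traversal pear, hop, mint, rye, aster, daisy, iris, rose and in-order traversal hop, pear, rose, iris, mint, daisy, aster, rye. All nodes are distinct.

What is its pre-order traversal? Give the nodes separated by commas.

rose, hop, pear, iris, daisy, mint, aster, rye

The last element of post-order is the root; it splits in-order into left and right subtrees.
Root rose: left subtree has 2 nodes {hop, pear}, right has 5 {iris, mint, daisy, aster, rye}.
  Root hop: left subtree has 0 nodes { }, right has 1 {pear}.
  Root iris: left subtree has 0 nodes { }, right has 4 {mint, daisy, aster, rye}.
    Root daisy: left subtree has 1 node {mint}, right has 2 {aster, rye}.
      Root aster: left subtree has 0 nodes { }, right has 1 {rye}.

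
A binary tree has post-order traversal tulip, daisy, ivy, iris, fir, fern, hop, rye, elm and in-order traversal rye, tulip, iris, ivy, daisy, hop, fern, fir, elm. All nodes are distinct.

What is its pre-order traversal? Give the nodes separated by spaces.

elm rye hop iris tulip ivy daisy fern fir

The last element of post-order is the root; it splits in-order into left and right subtrees.
Root elm: left subtree has 8 nodes {rye, tulip, iris, ivy, daisy, hop, fern, fir}, right has 0 { }.
  Root rye: left subtree has 0 nodes { }, right has 7 {tulip, iris, ivy, daisy, hop, fern, fir}.
    Root hop: left subtree has 4 nodes {tulip, iris, ivy, daisy}, right has 2 {fern, fir}.
      Root iris: left subtree has 1 node {tulip}, right has 2 {ivy, daisy}.
        Root ivy: left subtree has 0 nodes { }, right has 1 {daisy}.
      Root fern: left subtree has 0 nodes { }, right has 1 {fir}.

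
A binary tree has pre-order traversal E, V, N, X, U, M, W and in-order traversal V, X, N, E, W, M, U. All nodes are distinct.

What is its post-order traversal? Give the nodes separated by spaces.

X N V W M U E

The first element of pre-order is the root; it splits in-order into left and right subtrees.
Root E: left subtree has 3 nodes {V, X, N}, right has 3 {W, M, U}.
  Root V: left subtree has 0 nodes { }, right has 2 {X, N}.
    Root N: left subtree has 1 node {X}, right has 0 { }.
  Root U: left subtree has 2 nodes {W, M}, right has 0 { }.
    Root M: left subtree has 1 node {W}, right has 0 { }.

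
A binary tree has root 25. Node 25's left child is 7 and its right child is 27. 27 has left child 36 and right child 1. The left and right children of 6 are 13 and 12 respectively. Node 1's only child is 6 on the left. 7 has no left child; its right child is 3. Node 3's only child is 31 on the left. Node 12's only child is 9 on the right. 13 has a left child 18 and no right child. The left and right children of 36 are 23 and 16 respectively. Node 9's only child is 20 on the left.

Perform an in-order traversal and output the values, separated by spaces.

7 31 3 25 23 36 16 27 18 13 6 12 20 9 1

In-order visits the left subtree, then the node, then the right subtree.
At 25: go left to 7.
  At 7: no left child.
  Visit 7.
  At 7: go right to 3.
    At 3: go left to 31.
      31 is a leaf — visit 31.
    Visit 3.
    At 3: no right child.
Visit 25.
At 25: go right to 27.
  At 27: go left to 36.
    At 36: go left to 23.
      23 is a leaf — visit 23.
    Visit 36.
    At 36: go right to 16.
      16 is a leaf — visit 16.
  Visit 27.
  At 27: go right to 1.
    At 1: go left to 6.
      At 6: go left to 13.
        At 13: go left to 18.
          18 is a leaf — visit 18.
        Visit 13.
        At 13: no right child.
      Visit 6.
      At 6: go right to 12.
        At 12: no left child.
        Visit 12.
        At 12: go right to 9.
          At 9: go left to 20.
            20 is a leaf — visit 20.
          Visit 9.
          At 9: no right child.
    Visit 1.
    At 1: no right child.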